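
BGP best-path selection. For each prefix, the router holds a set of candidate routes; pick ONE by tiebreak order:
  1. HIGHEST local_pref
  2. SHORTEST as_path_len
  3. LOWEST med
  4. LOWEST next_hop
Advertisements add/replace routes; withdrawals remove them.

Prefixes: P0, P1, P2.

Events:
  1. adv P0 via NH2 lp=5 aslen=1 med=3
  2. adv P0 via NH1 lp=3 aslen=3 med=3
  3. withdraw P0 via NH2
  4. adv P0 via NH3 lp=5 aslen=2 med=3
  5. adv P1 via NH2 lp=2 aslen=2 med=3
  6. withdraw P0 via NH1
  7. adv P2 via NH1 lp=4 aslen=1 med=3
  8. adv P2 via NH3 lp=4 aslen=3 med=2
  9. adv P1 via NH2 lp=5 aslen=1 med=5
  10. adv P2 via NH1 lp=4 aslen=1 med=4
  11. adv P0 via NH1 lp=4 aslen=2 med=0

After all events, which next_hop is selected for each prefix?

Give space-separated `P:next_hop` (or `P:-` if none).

Op 1: best P0=NH2 P1=- P2=-
Op 2: best P0=NH2 P1=- P2=-
Op 3: best P0=NH1 P1=- P2=-
Op 4: best P0=NH3 P1=- P2=-
Op 5: best P0=NH3 P1=NH2 P2=-
Op 6: best P0=NH3 P1=NH2 P2=-
Op 7: best P0=NH3 P1=NH2 P2=NH1
Op 8: best P0=NH3 P1=NH2 P2=NH1
Op 9: best P0=NH3 P1=NH2 P2=NH1
Op 10: best P0=NH3 P1=NH2 P2=NH1
Op 11: best P0=NH3 P1=NH2 P2=NH1

Answer: P0:NH3 P1:NH2 P2:NH1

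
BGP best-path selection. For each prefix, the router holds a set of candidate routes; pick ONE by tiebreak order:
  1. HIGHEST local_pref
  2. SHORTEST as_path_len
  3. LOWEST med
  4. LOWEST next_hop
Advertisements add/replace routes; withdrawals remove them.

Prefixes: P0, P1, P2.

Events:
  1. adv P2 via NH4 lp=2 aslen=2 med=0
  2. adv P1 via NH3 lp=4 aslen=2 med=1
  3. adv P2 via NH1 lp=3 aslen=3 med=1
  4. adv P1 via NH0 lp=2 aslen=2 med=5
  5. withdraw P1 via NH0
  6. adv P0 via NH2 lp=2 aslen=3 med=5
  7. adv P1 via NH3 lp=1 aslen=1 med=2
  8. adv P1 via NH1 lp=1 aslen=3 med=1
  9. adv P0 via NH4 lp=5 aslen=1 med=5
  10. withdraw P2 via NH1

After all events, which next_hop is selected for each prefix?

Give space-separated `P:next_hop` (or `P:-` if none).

Op 1: best P0=- P1=- P2=NH4
Op 2: best P0=- P1=NH3 P2=NH4
Op 3: best P0=- P1=NH3 P2=NH1
Op 4: best P0=- P1=NH3 P2=NH1
Op 5: best P0=- P1=NH3 P2=NH1
Op 6: best P0=NH2 P1=NH3 P2=NH1
Op 7: best P0=NH2 P1=NH3 P2=NH1
Op 8: best P0=NH2 P1=NH3 P2=NH1
Op 9: best P0=NH4 P1=NH3 P2=NH1
Op 10: best P0=NH4 P1=NH3 P2=NH4

Answer: P0:NH4 P1:NH3 P2:NH4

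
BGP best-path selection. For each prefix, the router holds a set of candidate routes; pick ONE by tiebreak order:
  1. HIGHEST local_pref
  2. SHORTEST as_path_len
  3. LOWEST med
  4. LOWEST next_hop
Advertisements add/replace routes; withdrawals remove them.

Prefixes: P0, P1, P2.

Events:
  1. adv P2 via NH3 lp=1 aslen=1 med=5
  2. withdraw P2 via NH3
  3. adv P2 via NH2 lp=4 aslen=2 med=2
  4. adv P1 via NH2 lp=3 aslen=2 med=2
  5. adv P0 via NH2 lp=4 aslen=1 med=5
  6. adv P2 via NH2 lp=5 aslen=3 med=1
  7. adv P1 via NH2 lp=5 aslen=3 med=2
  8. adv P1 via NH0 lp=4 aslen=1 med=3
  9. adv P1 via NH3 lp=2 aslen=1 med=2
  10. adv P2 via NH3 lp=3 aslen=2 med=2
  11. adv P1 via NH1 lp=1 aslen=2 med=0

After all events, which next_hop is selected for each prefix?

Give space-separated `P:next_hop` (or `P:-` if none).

Op 1: best P0=- P1=- P2=NH3
Op 2: best P0=- P1=- P2=-
Op 3: best P0=- P1=- P2=NH2
Op 4: best P0=- P1=NH2 P2=NH2
Op 5: best P0=NH2 P1=NH2 P2=NH2
Op 6: best P0=NH2 P1=NH2 P2=NH2
Op 7: best P0=NH2 P1=NH2 P2=NH2
Op 8: best P0=NH2 P1=NH2 P2=NH2
Op 9: best P0=NH2 P1=NH2 P2=NH2
Op 10: best P0=NH2 P1=NH2 P2=NH2
Op 11: best P0=NH2 P1=NH2 P2=NH2

Answer: P0:NH2 P1:NH2 P2:NH2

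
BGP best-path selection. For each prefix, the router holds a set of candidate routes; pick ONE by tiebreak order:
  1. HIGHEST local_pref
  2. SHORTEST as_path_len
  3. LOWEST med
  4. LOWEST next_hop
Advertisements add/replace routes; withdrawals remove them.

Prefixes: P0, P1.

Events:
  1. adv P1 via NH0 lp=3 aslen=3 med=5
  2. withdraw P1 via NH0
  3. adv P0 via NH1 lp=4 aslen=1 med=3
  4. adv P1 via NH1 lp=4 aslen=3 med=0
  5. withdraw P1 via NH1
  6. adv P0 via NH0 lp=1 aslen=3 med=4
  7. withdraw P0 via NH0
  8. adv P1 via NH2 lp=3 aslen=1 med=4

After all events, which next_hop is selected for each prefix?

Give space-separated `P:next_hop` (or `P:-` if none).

Answer: P0:NH1 P1:NH2

Derivation:
Op 1: best P0=- P1=NH0
Op 2: best P0=- P1=-
Op 3: best P0=NH1 P1=-
Op 4: best P0=NH1 P1=NH1
Op 5: best P0=NH1 P1=-
Op 6: best P0=NH1 P1=-
Op 7: best P0=NH1 P1=-
Op 8: best P0=NH1 P1=NH2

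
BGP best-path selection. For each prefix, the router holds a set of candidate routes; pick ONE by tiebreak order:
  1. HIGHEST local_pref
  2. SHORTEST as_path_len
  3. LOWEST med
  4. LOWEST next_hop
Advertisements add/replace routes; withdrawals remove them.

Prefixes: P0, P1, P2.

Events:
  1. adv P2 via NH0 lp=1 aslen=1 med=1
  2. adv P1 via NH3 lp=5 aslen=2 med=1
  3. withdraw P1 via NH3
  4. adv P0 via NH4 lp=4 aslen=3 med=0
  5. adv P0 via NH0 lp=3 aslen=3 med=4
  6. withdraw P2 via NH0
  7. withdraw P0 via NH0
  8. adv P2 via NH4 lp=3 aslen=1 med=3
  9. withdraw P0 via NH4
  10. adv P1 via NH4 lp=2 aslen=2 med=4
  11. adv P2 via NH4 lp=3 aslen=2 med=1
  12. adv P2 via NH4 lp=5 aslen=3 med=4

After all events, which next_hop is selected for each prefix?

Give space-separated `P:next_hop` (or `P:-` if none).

Op 1: best P0=- P1=- P2=NH0
Op 2: best P0=- P1=NH3 P2=NH0
Op 3: best P0=- P1=- P2=NH0
Op 4: best P0=NH4 P1=- P2=NH0
Op 5: best P0=NH4 P1=- P2=NH0
Op 6: best P0=NH4 P1=- P2=-
Op 7: best P0=NH4 P1=- P2=-
Op 8: best P0=NH4 P1=- P2=NH4
Op 9: best P0=- P1=- P2=NH4
Op 10: best P0=- P1=NH4 P2=NH4
Op 11: best P0=- P1=NH4 P2=NH4
Op 12: best P0=- P1=NH4 P2=NH4

Answer: P0:- P1:NH4 P2:NH4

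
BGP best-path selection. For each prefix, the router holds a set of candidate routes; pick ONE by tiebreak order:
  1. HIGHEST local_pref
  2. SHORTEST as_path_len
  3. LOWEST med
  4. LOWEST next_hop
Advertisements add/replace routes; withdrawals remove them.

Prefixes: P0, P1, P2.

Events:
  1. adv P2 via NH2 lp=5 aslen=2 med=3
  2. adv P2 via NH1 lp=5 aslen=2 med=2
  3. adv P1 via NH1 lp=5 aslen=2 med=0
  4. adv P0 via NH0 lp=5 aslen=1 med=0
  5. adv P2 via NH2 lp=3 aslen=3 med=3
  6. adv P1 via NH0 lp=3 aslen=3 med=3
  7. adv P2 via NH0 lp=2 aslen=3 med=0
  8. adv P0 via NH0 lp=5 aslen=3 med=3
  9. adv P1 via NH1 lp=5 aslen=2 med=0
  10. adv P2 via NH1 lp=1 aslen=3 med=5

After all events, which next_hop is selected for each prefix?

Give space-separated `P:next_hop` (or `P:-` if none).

Answer: P0:NH0 P1:NH1 P2:NH2

Derivation:
Op 1: best P0=- P1=- P2=NH2
Op 2: best P0=- P1=- P2=NH1
Op 3: best P0=- P1=NH1 P2=NH1
Op 4: best P0=NH0 P1=NH1 P2=NH1
Op 5: best P0=NH0 P1=NH1 P2=NH1
Op 6: best P0=NH0 P1=NH1 P2=NH1
Op 7: best P0=NH0 P1=NH1 P2=NH1
Op 8: best P0=NH0 P1=NH1 P2=NH1
Op 9: best P0=NH0 P1=NH1 P2=NH1
Op 10: best P0=NH0 P1=NH1 P2=NH2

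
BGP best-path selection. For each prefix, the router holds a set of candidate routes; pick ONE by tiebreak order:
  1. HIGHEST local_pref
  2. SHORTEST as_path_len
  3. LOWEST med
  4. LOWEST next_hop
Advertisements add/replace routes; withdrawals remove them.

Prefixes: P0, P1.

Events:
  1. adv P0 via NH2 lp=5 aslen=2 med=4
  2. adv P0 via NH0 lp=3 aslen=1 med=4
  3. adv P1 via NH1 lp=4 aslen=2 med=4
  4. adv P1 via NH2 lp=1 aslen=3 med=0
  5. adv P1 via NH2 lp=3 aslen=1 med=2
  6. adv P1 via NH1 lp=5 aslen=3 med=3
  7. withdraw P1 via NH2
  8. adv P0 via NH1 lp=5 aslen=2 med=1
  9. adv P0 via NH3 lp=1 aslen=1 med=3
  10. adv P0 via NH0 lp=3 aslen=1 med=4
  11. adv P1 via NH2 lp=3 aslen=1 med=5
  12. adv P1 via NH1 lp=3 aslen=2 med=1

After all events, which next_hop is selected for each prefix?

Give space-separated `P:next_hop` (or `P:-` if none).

Answer: P0:NH1 P1:NH2

Derivation:
Op 1: best P0=NH2 P1=-
Op 2: best P0=NH2 P1=-
Op 3: best P0=NH2 P1=NH1
Op 4: best P0=NH2 P1=NH1
Op 5: best P0=NH2 P1=NH1
Op 6: best P0=NH2 P1=NH1
Op 7: best P0=NH2 P1=NH1
Op 8: best P0=NH1 P1=NH1
Op 9: best P0=NH1 P1=NH1
Op 10: best P0=NH1 P1=NH1
Op 11: best P0=NH1 P1=NH1
Op 12: best P0=NH1 P1=NH2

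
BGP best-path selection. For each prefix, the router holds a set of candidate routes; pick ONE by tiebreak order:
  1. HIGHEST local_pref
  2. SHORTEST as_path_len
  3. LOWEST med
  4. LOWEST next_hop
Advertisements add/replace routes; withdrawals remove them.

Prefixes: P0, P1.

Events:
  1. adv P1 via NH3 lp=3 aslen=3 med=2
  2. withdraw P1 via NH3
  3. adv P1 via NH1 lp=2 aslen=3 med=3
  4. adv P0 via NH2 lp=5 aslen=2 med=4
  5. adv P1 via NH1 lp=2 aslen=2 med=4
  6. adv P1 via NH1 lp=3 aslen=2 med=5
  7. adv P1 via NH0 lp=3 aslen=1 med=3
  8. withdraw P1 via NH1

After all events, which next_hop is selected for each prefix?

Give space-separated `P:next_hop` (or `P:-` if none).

Answer: P0:NH2 P1:NH0

Derivation:
Op 1: best P0=- P1=NH3
Op 2: best P0=- P1=-
Op 3: best P0=- P1=NH1
Op 4: best P0=NH2 P1=NH1
Op 5: best P0=NH2 P1=NH1
Op 6: best P0=NH2 P1=NH1
Op 7: best P0=NH2 P1=NH0
Op 8: best P0=NH2 P1=NH0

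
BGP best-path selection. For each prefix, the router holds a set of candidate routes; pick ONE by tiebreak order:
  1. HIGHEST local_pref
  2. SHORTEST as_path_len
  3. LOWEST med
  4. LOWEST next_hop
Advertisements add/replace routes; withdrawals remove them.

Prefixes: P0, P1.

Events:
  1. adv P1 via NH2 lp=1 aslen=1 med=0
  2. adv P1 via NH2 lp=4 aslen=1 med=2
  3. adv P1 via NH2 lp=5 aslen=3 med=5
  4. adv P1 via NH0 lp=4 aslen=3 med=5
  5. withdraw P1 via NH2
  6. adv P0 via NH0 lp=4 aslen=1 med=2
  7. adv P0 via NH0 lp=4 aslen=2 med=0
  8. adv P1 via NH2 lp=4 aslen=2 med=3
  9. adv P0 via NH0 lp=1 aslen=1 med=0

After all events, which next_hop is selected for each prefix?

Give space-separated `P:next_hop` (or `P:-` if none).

Op 1: best P0=- P1=NH2
Op 2: best P0=- P1=NH2
Op 3: best P0=- P1=NH2
Op 4: best P0=- P1=NH2
Op 5: best P0=- P1=NH0
Op 6: best P0=NH0 P1=NH0
Op 7: best P0=NH0 P1=NH0
Op 8: best P0=NH0 P1=NH2
Op 9: best P0=NH0 P1=NH2

Answer: P0:NH0 P1:NH2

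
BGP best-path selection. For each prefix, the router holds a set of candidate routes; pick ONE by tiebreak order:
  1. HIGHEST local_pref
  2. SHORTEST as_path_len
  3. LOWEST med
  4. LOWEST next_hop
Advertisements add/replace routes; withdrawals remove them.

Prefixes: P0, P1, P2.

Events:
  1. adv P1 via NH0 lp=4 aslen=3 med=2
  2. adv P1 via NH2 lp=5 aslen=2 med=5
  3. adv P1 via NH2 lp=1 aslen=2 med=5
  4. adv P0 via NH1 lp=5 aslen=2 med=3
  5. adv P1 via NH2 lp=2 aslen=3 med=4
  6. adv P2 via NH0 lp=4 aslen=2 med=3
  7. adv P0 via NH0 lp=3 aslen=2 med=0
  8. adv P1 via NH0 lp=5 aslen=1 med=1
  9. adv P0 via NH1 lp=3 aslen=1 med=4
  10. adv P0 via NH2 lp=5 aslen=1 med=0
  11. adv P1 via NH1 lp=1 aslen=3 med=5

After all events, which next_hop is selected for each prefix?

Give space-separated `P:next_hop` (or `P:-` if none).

Answer: P0:NH2 P1:NH0 P2:NH0

Derivation:
Op 1: best P0=- P1=NH0 P2=-
Op 2: best P0=- P1=NH2 P2=-
Op 3: best P0=- P1=NH0 P2=-
Op 4: best P0=NH1 P1=NH0 P2=-
Op 5: best P0=NH1 P1=NH0 P2=-
Op 6: best P0=NH1 P1=NH0 P2=NH0
Op 7: best P0=NH1 P1=NH0 P2=NH0
Op 8: best P0=NH1 P1=NH0 P2=NH0
Op 9: best P0=NH1 P1=NH0 P2=NH0
Op 10: best P0=NH2 P1=NH0 P2=NH0
Op 11: best P0=NH2 P1=NH0 P2=NH0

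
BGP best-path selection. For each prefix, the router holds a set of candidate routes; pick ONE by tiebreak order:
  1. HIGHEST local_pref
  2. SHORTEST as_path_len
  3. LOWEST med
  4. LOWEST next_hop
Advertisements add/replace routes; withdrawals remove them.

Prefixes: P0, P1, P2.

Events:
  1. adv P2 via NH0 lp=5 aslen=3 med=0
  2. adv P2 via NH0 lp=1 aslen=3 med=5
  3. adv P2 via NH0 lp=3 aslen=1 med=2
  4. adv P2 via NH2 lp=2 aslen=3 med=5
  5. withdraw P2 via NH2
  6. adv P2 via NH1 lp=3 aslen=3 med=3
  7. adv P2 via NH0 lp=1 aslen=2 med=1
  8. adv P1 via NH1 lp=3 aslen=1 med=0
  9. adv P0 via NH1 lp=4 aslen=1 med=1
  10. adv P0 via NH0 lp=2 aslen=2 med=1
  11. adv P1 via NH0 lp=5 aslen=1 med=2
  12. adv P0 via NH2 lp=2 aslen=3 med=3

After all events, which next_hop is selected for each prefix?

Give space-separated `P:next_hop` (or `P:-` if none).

Answer: P0:NH1 P1:NH0 P2:NH1

Derivation:
Op 1: best P0=- P1=- P2=NH0
Op 2: best P0=- P1=- P2=NH0
Op 3: best P0=- P1=- P2=NH0
Op 4: best P0=- P1=- P2=NH0
Op 5: best P0=- P1=- P2=NH0
Op 6: best P0=- P1=- P2=NH0
Op 7: best P0=- P1=- P2=NH1
Op 8: best P0=- P1=NH1 P2=NH1
Op 9: best P0=NH1 P1=NH1 P2=NH1
Op 10: best P0=NH1 P1=NH1 P2=NH1
Op 11: best P0=NH1 P1=NH0 P2=NH1
Op 12: best P0=NH1 P1=NH0 P2=NH1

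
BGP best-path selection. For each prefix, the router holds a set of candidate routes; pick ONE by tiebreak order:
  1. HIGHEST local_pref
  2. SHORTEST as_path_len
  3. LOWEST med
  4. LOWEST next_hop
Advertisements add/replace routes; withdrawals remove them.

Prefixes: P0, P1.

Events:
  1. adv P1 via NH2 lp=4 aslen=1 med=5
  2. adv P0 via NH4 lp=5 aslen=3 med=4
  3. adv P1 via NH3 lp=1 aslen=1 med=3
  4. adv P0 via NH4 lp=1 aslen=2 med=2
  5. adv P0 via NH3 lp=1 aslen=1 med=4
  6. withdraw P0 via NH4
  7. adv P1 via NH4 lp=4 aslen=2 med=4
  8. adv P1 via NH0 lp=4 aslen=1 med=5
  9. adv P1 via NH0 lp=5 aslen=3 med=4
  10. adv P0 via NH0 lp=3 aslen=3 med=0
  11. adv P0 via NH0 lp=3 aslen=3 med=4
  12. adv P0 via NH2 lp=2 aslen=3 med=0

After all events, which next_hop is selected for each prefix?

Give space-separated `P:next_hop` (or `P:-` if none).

Answer: P0:NH0 P1:NH0

Derivation:
Op 1: best P0=- P1=NH2
Op 2: best P0=NH4 P1=NH2
Op 3: best P0=NH4 P1=NH2
Op 4: best P0=NH4 P1=NH2
Op 5: best P0=NH3 P1=NH2
Op 6: best P0=NH3 P1=NH2
Op 7: best P0=NH3 P1=NH2
Op 8: best P0=NH3 P1=NH0
Op 9: best P0=NH3 P1=NH0
Op 10: best P0=NH0 P1=NH0
Op 11: best P0=NH0 P1=NH0
Op 12: best P0=NH0 P1=NH0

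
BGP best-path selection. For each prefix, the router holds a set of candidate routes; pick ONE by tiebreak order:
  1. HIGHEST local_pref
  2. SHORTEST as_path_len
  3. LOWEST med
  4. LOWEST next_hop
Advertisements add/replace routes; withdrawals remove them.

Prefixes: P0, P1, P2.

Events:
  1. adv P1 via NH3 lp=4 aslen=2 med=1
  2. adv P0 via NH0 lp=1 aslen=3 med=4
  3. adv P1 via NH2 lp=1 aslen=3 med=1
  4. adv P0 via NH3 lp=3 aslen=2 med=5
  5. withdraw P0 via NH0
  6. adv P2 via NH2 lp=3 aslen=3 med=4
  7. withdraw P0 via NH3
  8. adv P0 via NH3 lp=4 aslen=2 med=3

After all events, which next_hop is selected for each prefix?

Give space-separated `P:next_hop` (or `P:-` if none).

Op 1: best P0=- P1=NH3 P2=-
Op 2: best P0=NH0 P1=NH3 P2=-
Op 3: best P0=NH0 P1=NH3 P2=-
Op 4: best P0=NH3 P1=NH3 P2=-
Op 5: best P0=NH3 P1=NH3 P2=-
Op 6: best P0=NH3 P1=NH3 P2=NH2
Op 7: best P0=- P1=NH3 P2=NH2
Op 8: best P0=NH3 P1=NH3 P2=NH2

Answer: P0:NH3 P1:NH3 P2:NH2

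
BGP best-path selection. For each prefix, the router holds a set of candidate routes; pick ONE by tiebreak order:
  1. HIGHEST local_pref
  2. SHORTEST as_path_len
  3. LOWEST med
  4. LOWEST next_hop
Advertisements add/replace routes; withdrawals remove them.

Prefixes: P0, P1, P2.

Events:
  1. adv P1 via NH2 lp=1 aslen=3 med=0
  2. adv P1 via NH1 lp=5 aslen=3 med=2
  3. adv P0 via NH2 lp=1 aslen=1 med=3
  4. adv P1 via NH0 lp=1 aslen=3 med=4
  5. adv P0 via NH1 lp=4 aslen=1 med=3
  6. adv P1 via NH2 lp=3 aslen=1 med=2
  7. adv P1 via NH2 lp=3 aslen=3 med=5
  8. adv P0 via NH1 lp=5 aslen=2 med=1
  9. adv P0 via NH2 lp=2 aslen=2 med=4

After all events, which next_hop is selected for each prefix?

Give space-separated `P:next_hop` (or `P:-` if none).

Op 1: best P0=- P1=NH2 P2=-
Op 2: best P0=- P1=NH1 P2=-
Op 3: best P0=NH2 P1=NH1 P2=-
Op 4: best P0=NH2 P1=NH1 P2=-
Op 5: best P0=NH1 P1=NH1 P2=-
Op 6: best P0=NH1 P1=NH1 P2=-
Op 7: best P0=NH1 P1=NH1 P2=-
Op 8: best P0=NH1 P1=NH1 P2=-
Op 9: best P0=NH1 P1=NH1 P2=-

Answer: P0:NH1 P1:NH1 P2:-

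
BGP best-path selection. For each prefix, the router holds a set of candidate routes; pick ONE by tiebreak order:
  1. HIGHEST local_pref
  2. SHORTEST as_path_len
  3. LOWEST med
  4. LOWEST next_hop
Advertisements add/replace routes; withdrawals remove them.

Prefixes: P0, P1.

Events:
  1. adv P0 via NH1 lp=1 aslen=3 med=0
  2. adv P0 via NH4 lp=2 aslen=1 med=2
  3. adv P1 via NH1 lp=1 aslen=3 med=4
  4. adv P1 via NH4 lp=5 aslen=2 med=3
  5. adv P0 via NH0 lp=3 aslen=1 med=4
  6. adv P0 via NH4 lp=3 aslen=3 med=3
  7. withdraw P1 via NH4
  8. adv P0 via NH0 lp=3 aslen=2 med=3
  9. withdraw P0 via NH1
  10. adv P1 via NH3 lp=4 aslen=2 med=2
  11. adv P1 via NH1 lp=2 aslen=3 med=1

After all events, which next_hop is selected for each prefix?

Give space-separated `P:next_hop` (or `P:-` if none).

Op 1: best P0=NH1 P1=-
Op 2: best P0=NH4 P1=-
Op 3: best P0=NH4 P1=NH1
Op 4: best P0=NH4 P1=NH4
Op 5: best P0=NH0 P1=NH4
Op 6: best P0=NH0 P1=NH4
Op 7: best P0=NH0 P1=NH1
Op 8: best P0=NH0 P1=NH1
Op 9: best P0=NH0 P1=NH1
Op 10: best P0=NH0 P1=NH3
Op 11: best P0=NH0 P1=NH3

Answer: P0:NH0 P1:NH3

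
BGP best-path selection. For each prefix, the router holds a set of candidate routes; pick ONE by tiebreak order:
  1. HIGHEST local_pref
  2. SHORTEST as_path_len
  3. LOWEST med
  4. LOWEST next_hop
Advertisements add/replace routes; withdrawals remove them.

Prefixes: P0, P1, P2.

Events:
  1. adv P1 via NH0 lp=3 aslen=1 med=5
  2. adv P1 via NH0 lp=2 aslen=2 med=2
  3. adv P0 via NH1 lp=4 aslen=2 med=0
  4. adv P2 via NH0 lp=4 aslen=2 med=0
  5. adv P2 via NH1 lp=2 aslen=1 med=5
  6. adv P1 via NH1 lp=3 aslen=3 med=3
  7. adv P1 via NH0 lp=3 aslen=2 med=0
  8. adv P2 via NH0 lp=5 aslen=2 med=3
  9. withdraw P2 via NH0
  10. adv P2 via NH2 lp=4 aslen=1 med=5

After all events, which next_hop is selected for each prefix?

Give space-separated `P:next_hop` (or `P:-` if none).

Answer: P0:NH1 P1:NH0 P2:NH2

Derivation:
Op 1: best P0=- P1=NH0 P2=-
Op 2: best P0=- P1=NH0 P2=-
Op 3: best P0=NH1 P1=NH0 P2=-
Op 4: best P0=NH1 P1=NH0 P2=NH0
Op 5: best P0=NH1 P1=NH0 P2=NH0
Op 6: best P0=NH1 P1=NH1 P2=NH0
Op 7: best P0=NH1 P1=NH0 P2=NH0
Op 8: best P0=NH1 P1=NH0 P2=NH0
Op 9: best P0=NH1 P1=NH0 P2=NH1
Op 10: best P0=NH1 P1=NH0 P2=NH2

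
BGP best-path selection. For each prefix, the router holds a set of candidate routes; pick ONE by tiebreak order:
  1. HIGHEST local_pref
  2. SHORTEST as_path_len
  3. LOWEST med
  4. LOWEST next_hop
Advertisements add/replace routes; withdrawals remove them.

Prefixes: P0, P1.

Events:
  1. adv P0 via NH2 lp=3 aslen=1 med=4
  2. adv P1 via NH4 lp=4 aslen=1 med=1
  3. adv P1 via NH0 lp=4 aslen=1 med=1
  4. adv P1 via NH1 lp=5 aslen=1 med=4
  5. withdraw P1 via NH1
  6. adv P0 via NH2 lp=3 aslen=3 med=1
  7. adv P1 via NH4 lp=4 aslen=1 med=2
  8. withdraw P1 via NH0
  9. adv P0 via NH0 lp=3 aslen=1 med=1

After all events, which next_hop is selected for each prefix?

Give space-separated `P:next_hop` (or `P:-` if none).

Op 1: best P0=NH2 P1=-
Op 2: best P0=NH2 P1=NH4
Op 3: best P0=NH2 P1=NH0
Op 4: best P0=NH2 P1=NH1
Op 5: best P0=NH2 P1=NH0
Op 6: best P0=NH2 P1=NH0
Op 7: best P0=NH2 P1=NH0
Op 8: best P0=NH2 P1=NH4
Op 9: best P0=NH0 P1=NH4

Answer: P0:NH0 P1:NH4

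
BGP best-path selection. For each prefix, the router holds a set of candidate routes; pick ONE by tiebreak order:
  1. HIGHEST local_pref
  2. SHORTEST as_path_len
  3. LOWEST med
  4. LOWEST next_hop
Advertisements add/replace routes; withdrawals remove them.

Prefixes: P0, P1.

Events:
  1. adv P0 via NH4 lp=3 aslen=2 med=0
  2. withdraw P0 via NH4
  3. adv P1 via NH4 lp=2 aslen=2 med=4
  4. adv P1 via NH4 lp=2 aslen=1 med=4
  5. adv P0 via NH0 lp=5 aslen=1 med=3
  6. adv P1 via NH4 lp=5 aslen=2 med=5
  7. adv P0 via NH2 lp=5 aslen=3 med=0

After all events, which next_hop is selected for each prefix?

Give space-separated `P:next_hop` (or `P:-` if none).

Answer: P0:NH0 P1:NH4

Derivation:
Op 1: best P0=NH4 P1=-
Op 2: best P0=- P1=-
Op 3: best P0=- P1=NH4
Op 4: best P0=- P1=NH4
Op 5: best P0=NH0 P1=NH4
Op 6: best P0=NH0 P1=NH4
Op 7: best P0=NH0 P1=NH4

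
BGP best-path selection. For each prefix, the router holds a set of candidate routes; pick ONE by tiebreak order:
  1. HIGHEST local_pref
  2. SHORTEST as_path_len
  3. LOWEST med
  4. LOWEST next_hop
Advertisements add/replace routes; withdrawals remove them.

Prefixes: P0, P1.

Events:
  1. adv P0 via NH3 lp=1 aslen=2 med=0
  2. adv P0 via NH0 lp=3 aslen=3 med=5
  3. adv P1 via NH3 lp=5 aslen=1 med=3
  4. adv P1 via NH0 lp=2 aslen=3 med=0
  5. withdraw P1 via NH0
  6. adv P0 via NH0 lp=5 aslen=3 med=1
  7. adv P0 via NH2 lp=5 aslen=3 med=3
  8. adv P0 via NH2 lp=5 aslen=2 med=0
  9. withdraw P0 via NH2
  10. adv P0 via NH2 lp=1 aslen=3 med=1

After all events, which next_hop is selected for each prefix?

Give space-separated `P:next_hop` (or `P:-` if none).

Op 1: best P0=NH3 P1=-
Op 2: best P0=NH0 P1=-
Op 3: best P0=NH0 P1=NH3
Op 4: best P0=NH0 P1=NH3
Op 5: best P0=NH0 P1=NH3
Op 6: best P0=NH0 P1=NH3
Op 7: best P0=NH0 P1=NH3
Op 8: best P0=NH2 P1=NH3
Op 9: best P0=NH0 P1=NH3
Op 10: best P0=NH0 P1=NH3

Answer: P0:NH0 P1:NH3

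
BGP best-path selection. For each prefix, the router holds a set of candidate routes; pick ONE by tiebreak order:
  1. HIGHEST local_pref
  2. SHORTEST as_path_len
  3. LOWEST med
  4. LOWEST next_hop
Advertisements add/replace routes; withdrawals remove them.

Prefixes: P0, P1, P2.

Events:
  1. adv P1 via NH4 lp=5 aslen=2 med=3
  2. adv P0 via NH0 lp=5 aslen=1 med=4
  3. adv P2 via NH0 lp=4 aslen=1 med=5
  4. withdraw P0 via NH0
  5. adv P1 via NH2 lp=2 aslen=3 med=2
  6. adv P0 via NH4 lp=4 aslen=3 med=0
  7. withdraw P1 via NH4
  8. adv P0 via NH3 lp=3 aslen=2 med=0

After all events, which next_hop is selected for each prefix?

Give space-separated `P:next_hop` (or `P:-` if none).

Answer: P0:NH4 P1:NH2 P2:NH0

Derivation:
Op 1: best P0=- P1=NH4 P2=-
Op 2: best P0=NH0 P1=NH4 P2=-
Op 3: best P0=NH0 P1=NH4 P2=NH0
Op 4: best P0=- P1=NH4 P2=NH0
Op 5: best P0=- P1=NH4 P2=NH0
Op 6: best P0=NH4 P1=NH4 P2=NH0
Op 7: best P0=NH4 P1=NH2 P2=NH0
Op 8: best P0=NH4 P1=NH2 P2=NH0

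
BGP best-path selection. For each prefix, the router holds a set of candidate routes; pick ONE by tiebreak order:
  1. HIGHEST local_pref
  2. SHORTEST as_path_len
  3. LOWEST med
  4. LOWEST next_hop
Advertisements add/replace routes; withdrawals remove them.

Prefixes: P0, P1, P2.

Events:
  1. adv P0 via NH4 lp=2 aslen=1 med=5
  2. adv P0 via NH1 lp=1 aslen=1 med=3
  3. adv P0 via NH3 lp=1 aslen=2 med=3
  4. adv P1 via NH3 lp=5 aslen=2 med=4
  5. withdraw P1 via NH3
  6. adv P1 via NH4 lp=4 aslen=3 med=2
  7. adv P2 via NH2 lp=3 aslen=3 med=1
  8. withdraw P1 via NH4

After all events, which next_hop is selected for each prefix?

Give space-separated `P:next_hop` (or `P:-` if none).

Op 1: best P0=NH4 P1=- P2=-
Op 2: best P0=NH4 P1=- P2=-
Op 3: best P0=NH4 P1=- P2=-
Op 4: best P0=NH4 P1=NH3 P2=-
Op 5: best P0=NH4 P1=- P2=-
Op 6: best P0=NH4 P1=NH4 P2=-
Op 7: best P0=NH4 P1=NH4 P2=NH2
Op 8: best P0=NH4 P1=- P2=NH2

Answer: P0:NH4 P1:- P2:NH2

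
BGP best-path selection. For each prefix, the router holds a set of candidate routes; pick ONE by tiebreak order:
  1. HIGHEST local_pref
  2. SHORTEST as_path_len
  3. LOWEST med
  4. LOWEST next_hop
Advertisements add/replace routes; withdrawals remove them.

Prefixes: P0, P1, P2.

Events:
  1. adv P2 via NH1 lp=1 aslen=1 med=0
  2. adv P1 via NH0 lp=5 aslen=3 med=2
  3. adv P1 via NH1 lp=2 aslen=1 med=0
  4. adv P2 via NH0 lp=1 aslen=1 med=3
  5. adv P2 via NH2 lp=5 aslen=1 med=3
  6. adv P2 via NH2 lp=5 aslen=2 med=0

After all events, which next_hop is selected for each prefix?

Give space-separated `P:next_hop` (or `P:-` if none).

Op 1: best P0=- P1=- P2=NH1
Op 2: best P0=- P1=NH0 P2=NH1
Op 3: best P0=- P1=NH0 P2=NH1
Op 4: best P0=- P1=NH0 P2=NH1
Op 5: best P0=- P1=NH0 P2=NH2
Op 6: best P0=- P1=NH0 P2=NH2

Answer: P0:- P1:NH0 P2:NH2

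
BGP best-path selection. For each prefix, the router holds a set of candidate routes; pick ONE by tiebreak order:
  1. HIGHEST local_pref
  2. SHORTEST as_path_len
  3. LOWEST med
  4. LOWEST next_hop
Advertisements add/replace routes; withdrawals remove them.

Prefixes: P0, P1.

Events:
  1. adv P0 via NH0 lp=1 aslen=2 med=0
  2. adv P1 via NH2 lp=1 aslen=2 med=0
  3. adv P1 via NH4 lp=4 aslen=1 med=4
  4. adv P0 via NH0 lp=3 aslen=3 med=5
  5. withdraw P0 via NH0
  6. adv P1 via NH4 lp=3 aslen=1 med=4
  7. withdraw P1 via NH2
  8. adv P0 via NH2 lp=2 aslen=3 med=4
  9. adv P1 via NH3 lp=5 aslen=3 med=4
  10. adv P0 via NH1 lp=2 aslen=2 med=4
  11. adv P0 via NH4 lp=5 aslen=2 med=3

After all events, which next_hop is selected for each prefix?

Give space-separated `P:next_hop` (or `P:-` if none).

Op 1: best P0=NH0 P1=-
Op 2: best P0=NH0 P1=NH2
Op 3: best P0=NH0 P1=NH4
Op 4: best P0=NH0 P1=NH4
Op 5: best P0=- P1=NH4
Op 6: best P0=- P1=NH4
Op 7: best P0=- P1=NH4
Op 8: best P0=NH2 P1=NH4
Op 9: best P0=NH2 P1=NH3
Op 10: best P0=NH1 P1=NH3
Op 11: best P0=NH4 P1=NH3

Answer: P0:NH4 P1:NH3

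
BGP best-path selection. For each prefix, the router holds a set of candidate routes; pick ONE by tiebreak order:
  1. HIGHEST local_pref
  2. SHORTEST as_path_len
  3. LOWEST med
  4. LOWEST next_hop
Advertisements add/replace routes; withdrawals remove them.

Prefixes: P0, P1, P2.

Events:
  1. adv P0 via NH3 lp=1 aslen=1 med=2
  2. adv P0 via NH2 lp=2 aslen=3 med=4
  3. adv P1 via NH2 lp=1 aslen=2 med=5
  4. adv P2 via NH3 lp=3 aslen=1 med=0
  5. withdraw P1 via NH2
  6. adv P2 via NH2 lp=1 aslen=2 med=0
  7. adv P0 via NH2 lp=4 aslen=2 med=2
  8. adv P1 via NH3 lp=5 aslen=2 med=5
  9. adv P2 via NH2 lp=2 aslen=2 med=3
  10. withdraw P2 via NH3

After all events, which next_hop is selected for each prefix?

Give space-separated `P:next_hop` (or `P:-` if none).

Answer: P0:NH2 P1:NH3 P2:NH2

Derivation:
Op 1: best P0=NH3 P1=- P2=-
Op 2: best P0=NH2 P1=- P2=-
Op 3: best P0=NH2 P1=NH2 P2=-
Op 4: best P0=NH2 P1=NH2 P2=NH3
Op 5: best P0=NH2 P1=- P2=NH3
Op 6: best P0=NH2 P1=- P2=NH3
Op 7: best P0=NH2 P1=- P2=NH3
Op 8: best P0=NH2 P1=NH3 P2=NH3
Op 9: best P0=NH2 P1=NH3 P2=NH3
Op 10: best P0=NH2 P1=NH3 P2=NH2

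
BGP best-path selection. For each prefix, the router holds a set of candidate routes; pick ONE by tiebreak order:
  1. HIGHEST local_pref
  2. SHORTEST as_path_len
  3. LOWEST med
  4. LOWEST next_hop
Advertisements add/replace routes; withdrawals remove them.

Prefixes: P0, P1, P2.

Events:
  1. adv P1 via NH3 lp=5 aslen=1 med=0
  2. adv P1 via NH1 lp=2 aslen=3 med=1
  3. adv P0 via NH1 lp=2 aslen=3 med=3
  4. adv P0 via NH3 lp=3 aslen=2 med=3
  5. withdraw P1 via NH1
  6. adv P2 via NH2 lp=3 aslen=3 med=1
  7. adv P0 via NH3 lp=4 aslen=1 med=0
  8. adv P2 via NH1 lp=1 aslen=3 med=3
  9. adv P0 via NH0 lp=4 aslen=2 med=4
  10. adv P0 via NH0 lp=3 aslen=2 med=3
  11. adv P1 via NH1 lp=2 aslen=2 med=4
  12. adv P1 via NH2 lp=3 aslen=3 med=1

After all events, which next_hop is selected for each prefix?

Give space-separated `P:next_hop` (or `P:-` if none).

Answer: P0:NH3 P1:NH3 P2:NH2

Derivation:
Op 1: best P0=- P1=NH3 P2=-
Op 2: best P0=- P1=NH3 P2=-
Op 3: best P0=NH1 P1=NH3 P2=-
Op 4: best P0=NH3 P1=NH3 P2=-
Op 5: best P0=NH3 P1=NH3 P2=-
Op 6: best P0=NH3 P1=NH3 P2=NH2
Op 7: best P0=NH3 P1=NH3 P2=NH2
Op 8: best P0=NH3 P1=NH3 P2=NH2
Op 9: best P0=NH3 P1=NH3 P2=NH2
Op 10: best P0=NH3 P1=NH3 P2=NH2
Op 11: best P0=NH3 P1=NH3 P2=NH2
Op 12: best P0=NH3 P1=NH3 P2=NH2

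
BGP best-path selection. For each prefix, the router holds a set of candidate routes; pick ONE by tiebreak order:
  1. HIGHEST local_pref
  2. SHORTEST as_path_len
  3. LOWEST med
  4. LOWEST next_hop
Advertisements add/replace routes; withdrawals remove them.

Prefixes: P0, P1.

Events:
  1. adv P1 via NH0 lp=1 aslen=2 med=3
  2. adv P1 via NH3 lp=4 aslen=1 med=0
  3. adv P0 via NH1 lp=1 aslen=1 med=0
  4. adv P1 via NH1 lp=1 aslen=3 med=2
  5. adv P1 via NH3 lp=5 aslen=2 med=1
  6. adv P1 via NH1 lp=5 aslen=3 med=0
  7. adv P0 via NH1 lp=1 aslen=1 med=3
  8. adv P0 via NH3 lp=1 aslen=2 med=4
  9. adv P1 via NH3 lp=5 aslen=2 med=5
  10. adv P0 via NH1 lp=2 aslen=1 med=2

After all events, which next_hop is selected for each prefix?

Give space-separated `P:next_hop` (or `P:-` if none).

Op 1: best P0=- P1=NH0
Op 2: best P0=- P1=NH3
Op 3: best P0=NH1 P1=NH3
Op 4: best P0=NH1 P1=NH3
Op 5: best P0=NH1 P1=NH3
Op 6: best P0=NH1 P1=NH3
Op 7: best P0=NH1 P1=NH3
Op 8: best P0=NH1 P1=NH3
Op 9: best P0=NH1 P1=NH3
Op 10: best P0=NH1 P1=NH3

Answer: P0:NH1 P1:NH3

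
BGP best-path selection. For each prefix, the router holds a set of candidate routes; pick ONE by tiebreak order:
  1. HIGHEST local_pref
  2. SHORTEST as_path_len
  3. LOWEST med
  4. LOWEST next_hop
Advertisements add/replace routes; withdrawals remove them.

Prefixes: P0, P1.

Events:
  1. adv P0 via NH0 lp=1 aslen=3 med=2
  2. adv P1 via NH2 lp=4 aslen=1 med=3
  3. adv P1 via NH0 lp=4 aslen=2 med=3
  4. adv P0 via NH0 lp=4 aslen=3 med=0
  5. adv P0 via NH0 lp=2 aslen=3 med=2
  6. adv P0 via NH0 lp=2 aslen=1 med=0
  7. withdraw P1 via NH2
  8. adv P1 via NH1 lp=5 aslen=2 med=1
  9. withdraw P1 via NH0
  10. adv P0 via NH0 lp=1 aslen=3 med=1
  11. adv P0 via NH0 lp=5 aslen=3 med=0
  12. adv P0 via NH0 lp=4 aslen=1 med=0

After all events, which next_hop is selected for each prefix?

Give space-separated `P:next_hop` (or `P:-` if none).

Answer: P0:NH0 P1:NH1

Derivation:
Op 1: best P0=NH0 P1=-
Op 2: best P0=NH0 P1=NH2
Op 3: best P0=NH0 P1=NH2
Op 4: best P0=NH0 P1=NH2
Op 5: best P0=NH0 P1=NH2
Op 6: best P0=NH0 P1=NH2
Op 7: best P0=NH0 P1=NH0
Op 8: best P0=NH0 P1=NH1
Op 9: best P0=NH0 P1=NH1
Op 10: best P0=NH0 P1=NH1
Op 11: best P0=NH0 P1=NH1
Op 12: best P0=NH0 P1=NH1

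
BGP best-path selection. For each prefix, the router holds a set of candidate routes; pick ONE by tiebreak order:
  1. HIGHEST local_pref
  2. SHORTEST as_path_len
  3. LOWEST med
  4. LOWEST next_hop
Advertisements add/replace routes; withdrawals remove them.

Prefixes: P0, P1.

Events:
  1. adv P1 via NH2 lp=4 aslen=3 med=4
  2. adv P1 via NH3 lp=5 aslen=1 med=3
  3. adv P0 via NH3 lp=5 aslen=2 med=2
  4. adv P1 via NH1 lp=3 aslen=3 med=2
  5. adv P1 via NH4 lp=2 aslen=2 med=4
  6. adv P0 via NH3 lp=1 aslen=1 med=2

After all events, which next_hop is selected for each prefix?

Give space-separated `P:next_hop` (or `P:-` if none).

Op 1: best P0=- P1=NH2
Op 2: best P0=- P1=NH3
Op 3: best P0=NH3 P1=NH3
Op 4: best P0=NH3 P1=NH3
Op 5: best P0=NH3 P1=NH3
Op 6: best P0=NH3 P1=NH3

Answer: P0:NH3 P1:NH3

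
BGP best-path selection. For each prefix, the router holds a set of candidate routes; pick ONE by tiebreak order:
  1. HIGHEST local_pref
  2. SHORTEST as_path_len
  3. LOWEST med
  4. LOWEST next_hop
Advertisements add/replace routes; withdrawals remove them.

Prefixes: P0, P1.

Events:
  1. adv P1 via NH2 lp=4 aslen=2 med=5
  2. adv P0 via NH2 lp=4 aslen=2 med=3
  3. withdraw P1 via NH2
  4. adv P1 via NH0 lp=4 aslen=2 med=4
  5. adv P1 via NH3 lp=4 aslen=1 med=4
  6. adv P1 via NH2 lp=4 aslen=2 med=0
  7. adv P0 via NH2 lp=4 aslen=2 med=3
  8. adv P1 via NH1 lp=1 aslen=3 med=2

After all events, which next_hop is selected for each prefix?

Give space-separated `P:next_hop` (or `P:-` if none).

Op 1: best P0=- P1=NH2
Op 2: best P0=NH2 P1=NH2
Op 3: best P0=NH2 P1=-
Op 4: best P0=NH2 P1=NH0
Op 5: best P0=NH2 P1=NH3
Op 6: best P0=NH2 P1=NH3
Op 7: best P0=NH2 P1=NH3
Op 8: best P0=NH2 P1=NH3

Answer: P0:NH2 P1:NH3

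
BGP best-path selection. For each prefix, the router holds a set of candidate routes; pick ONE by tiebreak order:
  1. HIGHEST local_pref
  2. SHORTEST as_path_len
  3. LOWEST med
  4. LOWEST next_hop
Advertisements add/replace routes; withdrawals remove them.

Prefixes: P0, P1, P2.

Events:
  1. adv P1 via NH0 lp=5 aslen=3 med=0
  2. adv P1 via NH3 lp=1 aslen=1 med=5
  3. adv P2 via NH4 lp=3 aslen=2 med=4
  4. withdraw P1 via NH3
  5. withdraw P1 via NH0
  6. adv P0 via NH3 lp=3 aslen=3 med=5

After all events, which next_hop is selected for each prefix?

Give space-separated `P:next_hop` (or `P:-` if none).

Op 1: best P0=- P1=NH0 P2=-
Op 2: best P0=- P1=NH0 P2=-
Op 3: best P0=- P1=NH0 P2=NH4
Op 4: best P0=- P1=NH0 P2=NH4
Op 5: best P0=- P1=- P2=NH4
Op 6: best P0=NH3 P1=- P2=NH4

Answer: P0:NH3 P1:- P2:NH4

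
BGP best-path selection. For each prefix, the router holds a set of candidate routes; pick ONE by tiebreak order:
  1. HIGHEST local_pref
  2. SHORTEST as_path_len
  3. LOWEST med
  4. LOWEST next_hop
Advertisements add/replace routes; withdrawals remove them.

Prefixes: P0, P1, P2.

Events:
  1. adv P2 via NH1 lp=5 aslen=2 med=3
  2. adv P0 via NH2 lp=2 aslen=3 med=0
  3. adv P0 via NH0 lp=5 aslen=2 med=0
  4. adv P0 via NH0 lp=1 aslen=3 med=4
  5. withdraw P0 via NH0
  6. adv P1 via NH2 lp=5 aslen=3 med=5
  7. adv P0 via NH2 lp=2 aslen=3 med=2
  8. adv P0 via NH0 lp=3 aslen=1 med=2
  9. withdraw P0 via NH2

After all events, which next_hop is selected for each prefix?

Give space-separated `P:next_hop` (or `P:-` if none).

Op 1: best P0=- P1=- P2=NH1
Op 2: best P0=NH2 P1=- P2=NH1
Op 3: best P0=NH0 P1=- P2=NH1
Op 4: best P0=NH2 P1=- P2=NH1
Op 5: best P0=NH2 P1=- P2=NH1
Op 6: best P0=NH2 P1=NH2 P2=NH1
Op 7: best P0=NH2 P1=NH2 P2=NH1
Op 8: best P0=NH0 P1=NH2 P2=NH1
Op 9: best P0=NH0 P1=NH2 P2=NH1

Answer: P0:NH0 P1:NH2 P2:NH1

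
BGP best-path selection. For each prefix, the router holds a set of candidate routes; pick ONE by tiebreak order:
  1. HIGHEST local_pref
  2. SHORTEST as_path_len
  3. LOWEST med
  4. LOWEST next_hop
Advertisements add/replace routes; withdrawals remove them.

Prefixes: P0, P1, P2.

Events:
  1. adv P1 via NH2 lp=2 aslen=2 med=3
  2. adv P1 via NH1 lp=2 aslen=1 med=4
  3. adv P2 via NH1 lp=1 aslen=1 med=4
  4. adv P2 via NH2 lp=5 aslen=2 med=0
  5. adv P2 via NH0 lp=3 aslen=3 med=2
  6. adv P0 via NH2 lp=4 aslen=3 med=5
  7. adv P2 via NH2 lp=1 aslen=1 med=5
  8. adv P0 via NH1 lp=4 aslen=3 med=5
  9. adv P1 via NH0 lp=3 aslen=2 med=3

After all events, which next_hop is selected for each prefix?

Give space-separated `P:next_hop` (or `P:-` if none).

Answer: P0:NH1 P1:NH0 P2:NH0

Derivation:
Op 1: best P0=- P1=NH2 P2=-
Op 2: best P0=- P1=NH1 P2=-
Op 3: best P0=- P1=NH1 P2=NH1
Op 4: best P0=- P1=NH1 P2=NH2
Op 5: best P0=- P1=NH1 P2=NH2
Op 6: best P0=NH2 P1=NH1 P2=NH2
Op 7: best P0=NH2 P1=NH1 P2=NH0
Op 8: best P0=NH1 P1=NH1 P2=NH0
Op 9: best P0=NH1 P1=NH0 P2=NH0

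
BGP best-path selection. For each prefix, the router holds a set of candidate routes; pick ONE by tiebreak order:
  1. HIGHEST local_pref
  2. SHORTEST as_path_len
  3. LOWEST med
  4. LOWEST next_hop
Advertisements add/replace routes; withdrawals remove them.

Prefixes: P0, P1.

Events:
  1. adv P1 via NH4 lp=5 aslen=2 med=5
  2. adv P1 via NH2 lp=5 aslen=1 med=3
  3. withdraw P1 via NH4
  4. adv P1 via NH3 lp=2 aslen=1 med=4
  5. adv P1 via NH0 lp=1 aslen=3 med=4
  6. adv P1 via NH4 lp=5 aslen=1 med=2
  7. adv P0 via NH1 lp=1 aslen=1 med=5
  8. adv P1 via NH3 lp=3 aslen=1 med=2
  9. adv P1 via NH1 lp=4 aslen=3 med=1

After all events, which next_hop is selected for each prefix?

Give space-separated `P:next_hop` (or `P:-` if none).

Answer: P0:NH1 P1:NH4

Derivation:
Op 1: best P0=- P1=NH4
Op 2: best P0=- P1=NH2
Op 3: best P0=- P1=NH2
Op 4: best P0=- P1=NH2
Op 5: best P0=- P1=NH2
Op 6: best P0=- P1=NH4
Op 7: best P0=NH1 P1=NH4
Op 8: best P0=NH1 P1=NH4
Op 9: best P0=NH1 P1=NH4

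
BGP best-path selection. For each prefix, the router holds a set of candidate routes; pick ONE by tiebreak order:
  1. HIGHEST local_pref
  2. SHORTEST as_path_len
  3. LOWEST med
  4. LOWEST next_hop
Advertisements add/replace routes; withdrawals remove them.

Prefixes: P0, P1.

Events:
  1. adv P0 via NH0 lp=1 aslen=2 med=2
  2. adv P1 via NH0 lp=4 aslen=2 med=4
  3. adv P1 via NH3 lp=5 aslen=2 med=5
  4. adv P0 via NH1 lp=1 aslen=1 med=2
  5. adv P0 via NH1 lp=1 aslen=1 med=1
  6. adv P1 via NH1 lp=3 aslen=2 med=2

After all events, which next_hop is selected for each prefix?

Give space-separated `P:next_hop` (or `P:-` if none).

Answer: P0:NH1 P1:NH3

Derivation:
Op 1: best P0=NH0 P1=-
Op 2: best P0=NH0 P1=NH0
Op 3: best P0=NH0 P1=NH3
Op 4: best P0=NH1 P1=NH3
Op 5: best P0=NH1 P1=NH3
Op 6: best P0=NH1 P1=NH3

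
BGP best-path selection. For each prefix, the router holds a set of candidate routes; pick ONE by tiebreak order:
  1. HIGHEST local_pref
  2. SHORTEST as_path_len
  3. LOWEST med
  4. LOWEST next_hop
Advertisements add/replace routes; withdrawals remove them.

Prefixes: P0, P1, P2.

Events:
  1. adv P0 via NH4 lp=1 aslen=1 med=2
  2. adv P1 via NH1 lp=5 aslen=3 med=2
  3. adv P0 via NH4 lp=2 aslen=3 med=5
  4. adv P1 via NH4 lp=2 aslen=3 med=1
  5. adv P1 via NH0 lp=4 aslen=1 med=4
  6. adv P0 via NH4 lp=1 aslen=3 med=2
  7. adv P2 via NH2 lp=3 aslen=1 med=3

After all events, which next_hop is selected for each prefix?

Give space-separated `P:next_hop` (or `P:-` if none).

Op 1: best P0=NH4 P1=- P2=-
Op 2: best P0=NH4 P1=NH1 P2=-
Op 3: best P0=NH4 P1=NH1 P2=-
Op 4: best P0=NH4 P1=NH1 P2=-
Op 5: best P0=NH4 P1=NH1 P2=-
Op 6: best P0=NH4 P1=NH1 P2=-
Op 7: best P0=NH4 P1=NH1 P2=NH2

Answer: P0:NH4 P1:NH1 P2:NH2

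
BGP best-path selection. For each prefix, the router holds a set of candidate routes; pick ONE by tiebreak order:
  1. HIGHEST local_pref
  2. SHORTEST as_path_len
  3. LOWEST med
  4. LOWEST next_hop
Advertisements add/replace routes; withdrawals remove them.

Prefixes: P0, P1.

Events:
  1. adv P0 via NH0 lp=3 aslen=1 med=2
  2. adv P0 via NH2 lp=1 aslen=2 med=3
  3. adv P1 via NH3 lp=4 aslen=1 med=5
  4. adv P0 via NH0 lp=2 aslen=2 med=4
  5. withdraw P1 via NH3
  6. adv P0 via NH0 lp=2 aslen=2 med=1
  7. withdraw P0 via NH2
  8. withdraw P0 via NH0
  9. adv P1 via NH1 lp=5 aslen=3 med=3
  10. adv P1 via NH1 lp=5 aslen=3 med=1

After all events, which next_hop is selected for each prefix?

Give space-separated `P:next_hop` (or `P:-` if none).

Op 1: best P0=NH0 P1=-
Op 2: best P0=NH0 P1=-
Op 3: best P0=NH0 P1=NH3
Op 4: best P0=NH0 P1=NH3
Op 5: best P0=NH0 P1=-
Op 6: best P0=NH0 P1=-
Op 7: best P0=NH0 P1=-
Op 8: best P0=- P1=-
Op 9: best P0=- P1=NH1
Op 10: best P0=- P1=NH1

Answer: P0:- P1:NH1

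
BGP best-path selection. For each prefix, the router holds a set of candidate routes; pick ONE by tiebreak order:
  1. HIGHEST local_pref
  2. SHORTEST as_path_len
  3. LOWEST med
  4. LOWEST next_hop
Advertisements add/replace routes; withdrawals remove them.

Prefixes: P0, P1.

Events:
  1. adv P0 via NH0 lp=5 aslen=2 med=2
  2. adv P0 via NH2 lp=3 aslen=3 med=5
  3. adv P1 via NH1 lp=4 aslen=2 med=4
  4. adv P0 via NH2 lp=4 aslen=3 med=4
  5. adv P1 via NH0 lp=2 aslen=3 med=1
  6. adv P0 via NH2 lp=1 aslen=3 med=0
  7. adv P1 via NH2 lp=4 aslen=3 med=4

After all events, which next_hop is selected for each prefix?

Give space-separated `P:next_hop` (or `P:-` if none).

Op 1: best P0=NH0 P1=-
Op 2: best P0=NH0 P1=-
Op 3: best P0=NH0 P1=NH1
Op 4: best P0=NH0 P1=NH1
Op 5: best P0=NH0 P1=NH1
Op 6: best P0=NH0 P1=NH1
Op 7: best P0=NH0 P1=NH1

Answer: P0:NH0 P1:NH1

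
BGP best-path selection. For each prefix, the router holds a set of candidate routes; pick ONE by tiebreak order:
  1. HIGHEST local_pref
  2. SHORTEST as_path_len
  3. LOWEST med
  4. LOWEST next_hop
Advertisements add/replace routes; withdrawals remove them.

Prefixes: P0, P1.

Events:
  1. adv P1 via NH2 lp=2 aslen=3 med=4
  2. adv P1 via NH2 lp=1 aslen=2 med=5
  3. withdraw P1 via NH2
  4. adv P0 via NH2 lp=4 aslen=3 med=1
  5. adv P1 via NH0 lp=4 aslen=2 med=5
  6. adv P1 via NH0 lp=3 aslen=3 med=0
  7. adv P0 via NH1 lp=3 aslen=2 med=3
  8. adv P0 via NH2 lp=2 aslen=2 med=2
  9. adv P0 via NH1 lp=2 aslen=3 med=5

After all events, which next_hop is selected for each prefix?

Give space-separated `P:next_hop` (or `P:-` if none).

Answer: P0:NH2 P1:NH0

Derivation:
Op 1: best P0=- P1=NH2
Op 2: best P0=- P1=NH2
Op 3: best P0=- P1=-
Op 4: best P0=NH2 P1=-
Op 5: best P0=NH2 P1=NH0
Op 6: best P0=NH2 P1=NH0
Op 7: best P0=NH2 P1=NH0
Op 8: best P0=NH1 P1=NH0
Op 9: best P0=NH2 P1=NH0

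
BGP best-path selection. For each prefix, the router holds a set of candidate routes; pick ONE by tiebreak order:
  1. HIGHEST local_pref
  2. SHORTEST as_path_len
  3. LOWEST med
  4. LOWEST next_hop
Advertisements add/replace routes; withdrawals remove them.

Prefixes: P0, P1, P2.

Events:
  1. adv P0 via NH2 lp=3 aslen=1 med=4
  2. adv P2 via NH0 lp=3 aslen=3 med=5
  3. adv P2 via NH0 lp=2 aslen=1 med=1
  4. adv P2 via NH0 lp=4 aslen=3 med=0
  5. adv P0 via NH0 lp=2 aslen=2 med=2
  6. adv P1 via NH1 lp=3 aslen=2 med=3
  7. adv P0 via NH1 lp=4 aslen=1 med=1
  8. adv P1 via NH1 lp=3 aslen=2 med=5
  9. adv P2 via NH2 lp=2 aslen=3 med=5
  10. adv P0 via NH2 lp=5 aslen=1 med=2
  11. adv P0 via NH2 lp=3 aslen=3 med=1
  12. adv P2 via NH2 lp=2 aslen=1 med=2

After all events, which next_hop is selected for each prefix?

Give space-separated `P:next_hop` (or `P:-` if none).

Op 1: best P0=NH2 P1=- P2=-
Op 2: best P0=NH2 P1=- P2=NH0
Op 3: best P0=NH2 P1=- P2=NH0
Op 4: best P0=NH2 P1=- P2=NH0
Op 5: best P0=NH2 P1=- P2=NH0
Op 6: best P0=NH2 P1=NH1 P2=NH0
Op 7: best P0=NH1 P1=NH1 P2=NH0
Op 8: best P0=NH1 P1=NH1 P2=NH0
Op 9: best P0=NH1 P1=NH1 P2=NH0
Op 10: best P0=NH2 P1=NH1 P2=NH0
Op 11: best P0=NH1 P1=NH1 P2=NH0
Op 12: best P0=NH1 P1=NH1 P2=NH0

Answer: P0:NH1 P1:NH1 P2:NH0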